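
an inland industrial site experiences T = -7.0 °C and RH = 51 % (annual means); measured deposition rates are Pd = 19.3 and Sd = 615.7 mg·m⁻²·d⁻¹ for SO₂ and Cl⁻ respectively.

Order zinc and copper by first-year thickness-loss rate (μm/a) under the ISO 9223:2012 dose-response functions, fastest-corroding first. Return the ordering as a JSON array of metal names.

zinc: temperature factor f = +0.038·(-17.0) = -0.6460
  sulphur-dioxide contribution → 0.2597 μm/a
  chloride contribution → 0.5646 μm/a
  ⇒ r_corr(zinc) = 0.8244 μm/a
copper: T≤10 °C ⇒ hinge +0.126·(-7.0−10) = -2.1420
  sulphur-dioxide contribution → 0.02723 μm/a
  chloride contribution → 0.2584 μm/a
  total first-year rate 0.2856 μm/a
Ordering by μm/a: zinc (0.824) > copper (0.286)

["zinc", "copper"]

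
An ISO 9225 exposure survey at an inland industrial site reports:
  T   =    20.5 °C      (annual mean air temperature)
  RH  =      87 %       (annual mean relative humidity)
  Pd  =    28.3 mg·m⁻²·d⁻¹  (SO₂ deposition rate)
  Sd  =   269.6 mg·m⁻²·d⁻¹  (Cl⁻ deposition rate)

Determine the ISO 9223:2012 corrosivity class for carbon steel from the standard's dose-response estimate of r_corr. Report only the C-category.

carbon steel: temperature factor f = -0.054·(10.5) = -0.5670
  sulphur-dioxide contribution → 32.53 μm/a
  chloride contribution → 131.4 μm/a
  total first-year rate 163.9 μm/a
Category bounds: 80…200 μm/a bracket r_corr ⇒ C5

C5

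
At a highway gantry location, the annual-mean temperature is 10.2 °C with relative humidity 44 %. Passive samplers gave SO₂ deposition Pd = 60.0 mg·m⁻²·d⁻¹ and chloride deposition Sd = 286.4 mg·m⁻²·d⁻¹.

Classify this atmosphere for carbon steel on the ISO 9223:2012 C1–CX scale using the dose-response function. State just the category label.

carbon steel: T>10 °C ⇒ hinge -0.054·(10.2−10) = -0.0108
  SO₂ term: 1.77·60.0^0.52·exp(0.02·44-0.0108) = 35.49
  Sd branch = 0.102·Sd^0.62·e^(0.033·RH+0.04·T) = 21.86 μm/a
  r_corr = 35.49 + 21.86 = 57.35 μm/a
ISO 9223 Table 2 (carbon steel): 50 < 57.4 ≤ 80 μm/a ⇒ C4

C4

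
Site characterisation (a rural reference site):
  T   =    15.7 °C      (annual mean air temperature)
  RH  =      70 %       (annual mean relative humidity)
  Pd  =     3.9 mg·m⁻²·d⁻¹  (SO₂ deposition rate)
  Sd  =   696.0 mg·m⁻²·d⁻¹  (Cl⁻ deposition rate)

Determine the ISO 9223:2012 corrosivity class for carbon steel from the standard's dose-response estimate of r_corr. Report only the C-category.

C5

carbon steel: temperature factor f = -0.054·(5.7) = -0.3078
  SO₂ term: 1.77·3.9^0.52·exp(0.02·70-0.3078) = 10.71
  Cl⁻ term: 0.102·696.0^0.62·exp(0.033·70+0.04·15.7) = 111.4
  sum: 10.71 + 111.4 → r_corr = 122.1 μm/a
ISO 9223 Table 2 (carbon steel): 80 < 122 ≤ 200 μm/a ⇒ C5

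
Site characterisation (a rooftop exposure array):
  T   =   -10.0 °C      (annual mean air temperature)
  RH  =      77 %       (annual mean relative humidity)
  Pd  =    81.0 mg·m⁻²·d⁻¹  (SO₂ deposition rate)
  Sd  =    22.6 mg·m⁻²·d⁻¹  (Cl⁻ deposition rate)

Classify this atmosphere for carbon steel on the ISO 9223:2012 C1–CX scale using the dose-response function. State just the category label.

carbon steel: temperature factor f = +0.150·(-20.0) = -3.0000
  sulphur-dioxide contribution → 4.039 μm/a
  chloride contribution → 5.998 μm/a
  total first-year rate 10.04 μm/a
10 μm/a falls in (1.3, 25] for carbon steel → category C2

C2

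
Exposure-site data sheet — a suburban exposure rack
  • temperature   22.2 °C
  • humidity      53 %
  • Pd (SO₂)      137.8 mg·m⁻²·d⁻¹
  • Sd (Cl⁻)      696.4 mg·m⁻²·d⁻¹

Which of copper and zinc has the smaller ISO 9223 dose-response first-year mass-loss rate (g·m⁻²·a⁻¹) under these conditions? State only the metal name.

copper: T>10 °C ⇒ hinge -0.080·(22.2−10) = -0.9760
  Pd branch = 0.0053·Pd^0.26·e^(0.059·RH+f) = 0.1639 μm/a
  Cl⁻ term: 0.01025·696.4^0.27·exp(0.036·53+0.049·22.2) = 1.2
  sum: 0.1639 + 1.2 → r_corr = 1.364 μm/a
  mass loss = 1.364 μm/a × 8.96 g/cm³ = 12.23 g·m⁻²·a⁻¹
zinc: temperature factor f = -0.071·(12.2) = -0.8662
  Pd branch = 0.0129·Pd^0.44·e^(0.046·RH+f) = 0.5426 μm/a
  Sd branch = 0.0175·Sd^0.57·e^(0.008·RH+0.085·T) = 7.364 μm/a
  r_corr = 0.5426 + 7.364 = 7.907 μm/a
  mass loss = 7.907 μm/a × 7.14 g/cm³ = 56.45 g·m⁻²·a⁻¹
Ordering by g·m⁻²·a⁻¹: zinc (56.5) > copper (12.2)

copper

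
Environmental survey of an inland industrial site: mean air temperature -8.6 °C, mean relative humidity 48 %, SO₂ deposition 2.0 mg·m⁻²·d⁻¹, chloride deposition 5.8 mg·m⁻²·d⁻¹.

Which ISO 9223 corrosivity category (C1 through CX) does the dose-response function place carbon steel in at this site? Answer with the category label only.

carbon steel: f(T) = +0.150·(T−10) [T≤10 °C] = -2.7900
  sulphur-dioxide contribution → 0.4071 μm/a
  chloride contribution → 1.048 μm/a
  total first-year rate 1.455 μm/a
1.46 μm/a falls in (1.3, 25] for carbon steel → category C2

C2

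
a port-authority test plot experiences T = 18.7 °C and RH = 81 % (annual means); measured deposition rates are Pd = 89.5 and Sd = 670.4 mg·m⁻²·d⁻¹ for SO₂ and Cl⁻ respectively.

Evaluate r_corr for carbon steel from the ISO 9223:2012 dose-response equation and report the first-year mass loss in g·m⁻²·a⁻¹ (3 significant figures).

r_corr = 1.84e+03 g·m⁻²·a⁻¹

carbon steel: temperature factor f = -0.054·(8.7) = -0.4698
  SO₂ term: 1.77·89.5^0.52·exp(0.02·81-0.4698) = 57.87
  Cl⁻ term: 0.102·670.4^0.62·exp(0.033·81+0.04·18.7) = 176.5
  r_corr = 57.87 + 176.5 = 234.3 μm/a
Convert to mass loss: 234.3 μm/a × 7.85 g/cm³ = 1839 g·m⁻²·a⁻¹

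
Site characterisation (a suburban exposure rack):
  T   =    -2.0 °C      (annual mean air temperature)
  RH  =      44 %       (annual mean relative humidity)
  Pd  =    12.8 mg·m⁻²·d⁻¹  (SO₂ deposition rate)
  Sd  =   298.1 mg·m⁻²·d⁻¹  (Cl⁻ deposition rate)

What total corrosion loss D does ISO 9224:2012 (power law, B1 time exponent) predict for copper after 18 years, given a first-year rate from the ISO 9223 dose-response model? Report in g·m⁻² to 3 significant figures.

copper: f(T) = +0.126·(T−10) [T≤10 °C] = -1.5120
  SO₂ term: 0.0053·12.8^0.26·exp(0.059·44-1.5120) = 0.0304
  Sd branch = 0.01025·Sd^0.27·e^(0.036·RH+0.049·T) = 0.2109 μm/a
  r_corr = 0.0304 + 0.2109 = 0.2413 μm/a
Power-law: D(18) = r_corr · 18^0.667
  D(18) = 0.2413 × 18^0.667 = 0.2413 × 6.875 = 1.659 μm
  Mass loss = 1.659 μm × 8.96 g/cm³ = 14.87 g·m⁻²

D(18) = 14.9 g·m⁻²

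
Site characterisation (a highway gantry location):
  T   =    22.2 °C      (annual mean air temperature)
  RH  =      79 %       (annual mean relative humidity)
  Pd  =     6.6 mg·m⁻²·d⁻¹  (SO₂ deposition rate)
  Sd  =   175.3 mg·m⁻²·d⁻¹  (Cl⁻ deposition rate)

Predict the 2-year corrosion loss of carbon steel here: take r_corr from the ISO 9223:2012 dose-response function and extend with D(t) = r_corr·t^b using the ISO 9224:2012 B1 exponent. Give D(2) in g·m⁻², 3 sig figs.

D(2) = 1.07e+03 g·m⁻²

carbon steel: f(T) = -0.054·(T−10) [T>10 °C] = -0.6588
  SO₂ term: 1.77·6.6^0.52·exp(0.02·79-0.6588) = 11.86
  Cl⁻ term: 0.102·175.3^0.62·exp(0.033·79+0.04·22.2) = 82.72
  r_corr = 11.86 + 82.72 = 94.58 μm/a
Long-term exponent b (ISO 9224 Table 2, B1) = 0.523
  D(2) = 94.58 × 2^0.523 = 94.58 × 1.437 = 135.9 μm
  Mass loss = 135.9 μm × 7.85 g/cm³ = 1067 g·m⁻²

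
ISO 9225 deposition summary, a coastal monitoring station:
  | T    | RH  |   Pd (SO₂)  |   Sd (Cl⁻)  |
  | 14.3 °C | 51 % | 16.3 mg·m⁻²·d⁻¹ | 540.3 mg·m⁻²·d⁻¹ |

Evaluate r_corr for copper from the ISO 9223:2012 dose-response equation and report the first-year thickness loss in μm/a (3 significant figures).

copper: f(T) = -0.080·(T−10) [T>10 °C] = -0.3440
  Pd branch = 0.0053·Pd^0.26·e^(0.059·RH+f) = 0.1573 μm/a
  Cl⁻ term: 0.01025·540.3^0.27·exp(0.036·51+0.049·14.3) = 0.7083
  r_corr = 0.1573 + 0.7083 = 0.8656 μm/a

r_corr = 0.866 μm/a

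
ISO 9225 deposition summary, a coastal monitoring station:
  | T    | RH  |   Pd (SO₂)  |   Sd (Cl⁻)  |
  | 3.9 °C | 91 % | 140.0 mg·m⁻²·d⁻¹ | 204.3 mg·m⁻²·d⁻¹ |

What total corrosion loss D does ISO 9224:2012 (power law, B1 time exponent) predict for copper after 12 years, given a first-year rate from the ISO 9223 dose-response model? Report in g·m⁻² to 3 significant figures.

copper: temperature factor f = +0.126·(-6.1) = -0.7686
  sulphur-dioxide contribution → 1.906 μm/a
  chloride contribution → 1.381 μm/a
  total first-year rate 3.287 μm/a
Power-law: D(12) = r_corr · 12^0.667
  D(12) = 3.287 × 12^0.667 = 3.287 × 5.246 = 17.25 μm
  Mass loss = 17.25 μm × 8.96 g/cm³ = 154.5 g·m⁻²

D(12) = 155 g·m⁻²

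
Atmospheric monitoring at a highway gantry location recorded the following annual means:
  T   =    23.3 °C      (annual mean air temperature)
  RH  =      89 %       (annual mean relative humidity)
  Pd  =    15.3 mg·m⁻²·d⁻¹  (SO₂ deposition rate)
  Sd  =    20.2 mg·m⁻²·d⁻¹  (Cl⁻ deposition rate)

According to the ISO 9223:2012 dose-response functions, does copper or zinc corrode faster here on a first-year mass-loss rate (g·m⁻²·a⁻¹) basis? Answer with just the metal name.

copper

copper: temperature factor f = -0.080·(13.3) = -1.0640
  sulphur-dioxide contribution → 0.7091 μm/a
  chloride contribution → 1.78 μm/a
  ⇒ r_corr(copper) = 2.489 μm/a
  mass loss = 2.489 μm/a × 8.96 g/cm³ = 22.3 g·m⁻²·a⁻¹
zinc: f(T) = -0.071·(T−10) [T>10 °C] = -0.9443
  sulphur-dioxide contribution → 0.9994 μm/a
  chloride contribution → 1.434 μm/a
  ⇒ r_corr(zinc) = 2.433 μm/a
  mass loss = 2.433 μm/a × 7.14 g/cm³ = 17.37 g·m⁻²·a⁻¹
Ordering by g·m⁻²·a⁻¹: copper (22.3) > zinc (17.4)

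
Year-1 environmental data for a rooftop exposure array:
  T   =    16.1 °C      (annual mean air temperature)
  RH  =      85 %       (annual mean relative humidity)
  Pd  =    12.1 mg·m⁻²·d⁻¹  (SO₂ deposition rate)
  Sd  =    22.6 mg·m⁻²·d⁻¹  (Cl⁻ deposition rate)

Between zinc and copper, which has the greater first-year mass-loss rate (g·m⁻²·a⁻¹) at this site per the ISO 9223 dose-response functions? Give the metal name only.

zinc: f(T) = -0.071·(T−10) [T>10 °C] = -0.4331
  Pd branch = 0.0129·Pd^0.44·e^(0.046·RH+f) = 1.25 μm/a
  Cl⁻ term: 0.0175·22.6^0.57·exp(0.008·85+0.085·16.1) = 0.8027
  r_corr = 1.25 + 0.8027 = 2.053 μm/a
  mass loss = 2.053 μm/a × 7.14 g/cm³ = 14.66 g·m⁻²·a⁻¹
copper: temperature factor f = -0.080·(6.1) = -0.4880
  Pd branch = 0.0053·Pd^0.26·e^(0.059·RH+f) = 0.9372 μm/a
  Sd branch = 0.01025·Sd^0.27·e^(0.036·RH+0.049·T) = 1.117 μm/a
  r_corr = 0.9372 + 1.117 = 2.054 μm/a
  mass loss = 2.054 μm/a × 8.96 g/cm³ = 18.4 g·m⁻²·a⁻¹
Ordering by g·m⁻²·a⁻¹: copper (18.4) > zinc (14.7)

copper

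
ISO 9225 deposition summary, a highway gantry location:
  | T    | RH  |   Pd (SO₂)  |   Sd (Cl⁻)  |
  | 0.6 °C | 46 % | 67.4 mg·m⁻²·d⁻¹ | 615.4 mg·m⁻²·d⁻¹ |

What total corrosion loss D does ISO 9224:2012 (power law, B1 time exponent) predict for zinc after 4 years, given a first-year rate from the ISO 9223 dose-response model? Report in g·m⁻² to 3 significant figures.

zinc: temperature factor f = +0.038·(-9.4) = -0.3572
  sulphur-dioxide contribution → 0.4776 μm/a
  chloride contribution → 1.035 μm/a
  total first-year rate 1.512 μm/a
Long-term exponent b (ISO 9224 Table 2, B1) = 0.813
  D(4) = 1.512 × 4^0.813 = 1.512 × 3.087 = 4.668 μm
  Mass loss = 4.668 μm × 7.14 g/cm³ = 33.33 g·m⁻²

D(4) = 33.3 g·m⁻²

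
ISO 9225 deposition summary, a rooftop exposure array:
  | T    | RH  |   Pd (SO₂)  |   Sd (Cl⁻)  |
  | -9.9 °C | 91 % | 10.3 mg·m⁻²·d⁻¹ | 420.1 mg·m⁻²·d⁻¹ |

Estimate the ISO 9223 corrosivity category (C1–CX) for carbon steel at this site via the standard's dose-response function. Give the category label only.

carbon steel: T≤10 °C ⇒ hinge +0.150·(-9.9−10) = -2.9850
  SO₂ term: 1.77·10.3^0.52·exp(0.02·91-2.9850) = 1.857
  Sd branch = 0.102·Sd^0.62·e^(0.033·RH+0.04·T) = 58.52 μm/a
  r_corr = 1.857 + 58.52 = 60.37 μm/a
ISO 9223 Table 2 (carbon steel): 50 < 60.4 ≤ 80 μm/a ⇒ C4

C4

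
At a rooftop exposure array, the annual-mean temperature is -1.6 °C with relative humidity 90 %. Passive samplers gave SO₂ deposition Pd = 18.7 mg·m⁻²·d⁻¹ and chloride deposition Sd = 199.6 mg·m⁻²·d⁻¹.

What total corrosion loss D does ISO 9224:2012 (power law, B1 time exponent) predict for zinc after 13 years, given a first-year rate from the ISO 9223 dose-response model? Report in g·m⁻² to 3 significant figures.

zinc: temperature factor f = +0.038·(-11.6) = -0.4408
  sulphur-dioxide contribution → 1.891 μm/a
  chloride contribution → 0.6423 μm/a
  ⇒ r_corr(zinc) = 2.534 μm/a
Long-term exponent b (ISO 9224 Table 2, B1) = 0.813
  D(13) = 2.534 × 13^0.813 = 2.534 × 8.047 = 20.39 μm
  Mass loss = 20.39 μm × 7.14 g/cm³ = 145.6 g·m⁻²

D(13) = 146 g·m⁻²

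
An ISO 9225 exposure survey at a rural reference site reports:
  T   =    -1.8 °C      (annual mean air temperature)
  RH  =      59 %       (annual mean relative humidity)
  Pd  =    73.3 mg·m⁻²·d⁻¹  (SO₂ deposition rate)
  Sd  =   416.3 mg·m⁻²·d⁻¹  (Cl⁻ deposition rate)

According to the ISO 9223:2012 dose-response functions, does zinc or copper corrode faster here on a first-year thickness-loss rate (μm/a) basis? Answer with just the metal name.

zinc

zinc: f(T) = +0.038·(T−10) [T≤10 °C] = -0.4484
  Pd branch = 0.0129·Pd^0.44·e^(0.046·RH+f) = 0.8226 μm/a
  Sd branch = 0.0175·Sd^0.57·e^(0.008·RH+0.085·T) = 0.7493 μm/a
  r_corr = 0.8226 + 0.7493 = 1.572 μm/a
copper: T≤10 °C ⇒ hinge +0.126·(-1.8−10) = -1.4868
  Pd branch = 0.0053·Pd^0.26·e^(0.059·RH+f) = 0.1189 μm/a
  Cl⁻ term: 0.01025·416.3^0.27·exp(0.036·59+0.049·-1.8) = 0.4
  sum: 0.1189 + 0.4 → r_corr = 0.519 μm/a
Ordering by μm/a: zinc (1.57) > copper (0.519)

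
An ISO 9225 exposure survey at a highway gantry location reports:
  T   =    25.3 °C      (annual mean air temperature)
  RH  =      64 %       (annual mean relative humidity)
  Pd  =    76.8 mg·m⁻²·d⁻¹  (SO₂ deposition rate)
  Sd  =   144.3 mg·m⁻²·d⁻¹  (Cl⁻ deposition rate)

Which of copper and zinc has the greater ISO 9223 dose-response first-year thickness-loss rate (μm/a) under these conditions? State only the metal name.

copper: temperature factor f = -0.080·(15.3) = -1.2240
  Pd branch = 0.0053·Pd^0.26·e^(0.059·RH+f) = 0.2103 μm/a
  Cl⁻ term: 0.01025·144.3^0.27·exp(0.036·64+0.049·25.3) = 1.357
  sum: 0.2103 + 1.357 → r_corr = 1.568 μm/a
zinc: f(T) = -0.071·(T−10) [T>10 °C] = -1.0863
  Pd branch = 0.0129·Pd^0.44·e^(0.046·RH+f) = 0.5584 μm/a
  Cl⁻ term: 0.0175·144.3^0.57·exp(0.008·64+0.085·25.3) = 4.267
  r_corr = 0.5584 + 4.267 = 4.825 μm/a
Ordering by μm/a: zinc (4.83) > copper (1.57)

zinc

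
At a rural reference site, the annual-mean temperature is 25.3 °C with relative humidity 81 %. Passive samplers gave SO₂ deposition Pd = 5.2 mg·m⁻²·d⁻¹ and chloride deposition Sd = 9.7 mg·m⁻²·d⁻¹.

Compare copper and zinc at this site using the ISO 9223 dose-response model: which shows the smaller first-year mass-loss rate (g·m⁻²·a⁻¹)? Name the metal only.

copper: f(T) = -0.080·(T−10) [T>10 °C] = -1.2240
  sulphur-dioxide contribution → 0.2847 μm/a
  chloride contribution → 1.208 μm/a
  total first-year rate 1.492 μm/a
  mass loss = 1.492 μm/a × 8.96 g/cm³ = 13.37 g·m⁻²·a⁻¹
zinc: T>10 °C ⇒ hinge -0.071·(25.3−10) = -1.0863
  sulphur-dioxide contribution → 0.3733 μm/a
  chloride contribution → 1.049 μm/a
  total first-year rate 1.423 μm/a
  mass loss = 1.423 μm/a × 7.14 g/cm³ = 10.16 g·m⁻²·a⁻¹
Ordering by g·m⁻²·a⁻¹: copper (13.4) > zinc (10.2)

zinc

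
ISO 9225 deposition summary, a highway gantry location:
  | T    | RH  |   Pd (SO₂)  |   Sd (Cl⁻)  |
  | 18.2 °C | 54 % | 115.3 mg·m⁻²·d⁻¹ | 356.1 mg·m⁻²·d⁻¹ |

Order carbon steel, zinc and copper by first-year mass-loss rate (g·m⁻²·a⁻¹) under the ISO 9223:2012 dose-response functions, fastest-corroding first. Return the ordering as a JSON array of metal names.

["carbon steel", "zinc", "copper"]

carbon steel: temperature factor f = -0.054·(8.2) = -0.4428
  SO₂ term: 1.77·115.3^0.52·exp(0.02·54-0.4428) = 39.52
  Sd branch = 0.102·Sd^0.62·e^(0.033·RH+0.04·T) = 47.94 μm/a
  sum: 39.52 + 47.94 → r_corr = 87.46 μm/a
  mass loss = 87.46 μm/a × 7.85 g/cm³ = 686.6 g·m⁻²·a⁻¹
zinc: temperature factor f = -0.071·(8.2) = -0.5822
  Pd branch = 0.0129·Pd^0.44·e^(0.046·RH+f) = 0.6978 μm/a
  Cl⁻ term: 0.0175·356.1^0.57·exp(0.008·54+0.085·18.2) = 3.605
  r_corr = 0.6978 + 3.605 = 4.303 μm/a
  mass loss = 4.303 μm/a × 7.14 g/cm³ = 30.72 g·m⁻²·a⁻¹
copper: temperature factor f = -0.080·(8.2) = -0.6560
  SO₂ term: 0.0053·115.3^0.26·exp(0.059·54-0.6560) = 0.2286
  Sd branch = 0.01025·Sd^0.27·e^(0.036·RH+0.049·T) = 0.8535 μm/a
  r_corr = 0.2286 + 0.8535 = 1.082 μm/a
  mass loss = 1.082 μm/a × 8.96 g/cm³ = 9.696 g·m⁻²·a⁻¹
Ordering by g·m⁻²·a⁻¹: carbon steel (687) > zinc (30.7) > copper (9.7)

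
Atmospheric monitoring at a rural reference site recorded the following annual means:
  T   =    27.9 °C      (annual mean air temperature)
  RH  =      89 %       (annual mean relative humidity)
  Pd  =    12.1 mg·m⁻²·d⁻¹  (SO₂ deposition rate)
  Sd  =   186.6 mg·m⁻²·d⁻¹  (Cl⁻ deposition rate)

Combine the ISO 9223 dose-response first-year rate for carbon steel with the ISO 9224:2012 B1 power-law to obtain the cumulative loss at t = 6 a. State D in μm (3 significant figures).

D(6) = 421 μm

carbon steel: temperature factor f = -0.054·(17.9) = -0.9666
  SO₂ term: 1.77·12.1^0.52·exp(0.02·89-0.9666) = 14.6
  Sd branch = 0.102·Sd^0.62·e^(0.033·RH+0.04·T) = 150.2 μm/a
  sum: 14.6 + 150.2 → r_corr = 164.8 μm/a
Long-term exponent b (ISO 9224 Table 2, B1) = 0.523
  D(6) = 164.8 × 6^0.523 = 164.8 × 2.553 = 420.7 μm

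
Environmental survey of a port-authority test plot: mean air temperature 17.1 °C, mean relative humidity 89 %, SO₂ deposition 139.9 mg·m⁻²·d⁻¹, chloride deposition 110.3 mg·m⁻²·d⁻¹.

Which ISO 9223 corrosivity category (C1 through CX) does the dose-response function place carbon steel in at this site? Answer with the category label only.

carbon steel: T>10 °C ⇒ hinge -0.054·(17.1−10) = -0.3834
  sulphur-dioxide contribution → 93.4 μm/a
  chloride contribution → 70.4 μm/a
  ⇒ r_corr(carbon steel) = 163.8 μm/a
Category bounds: 80…200 μm/a bracket r_corr ⇒ C5

C5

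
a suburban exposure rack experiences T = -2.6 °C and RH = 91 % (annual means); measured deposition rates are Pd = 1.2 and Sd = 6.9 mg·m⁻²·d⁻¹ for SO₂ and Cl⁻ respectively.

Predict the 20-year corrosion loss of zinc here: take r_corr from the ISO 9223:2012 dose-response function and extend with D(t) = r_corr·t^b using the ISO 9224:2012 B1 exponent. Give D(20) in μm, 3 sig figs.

D(20) = 7.50 μm

zinc: temperature factor f = +0.038·(-12.6) = -0.4788
  sulphur-dioxide contribution → 0.5694 μm/a
  chloride contribution → 0.08737 μm/a
  total first-year rate 0.6568 μm/a
ISO 9224: D(t) = r_corr · t^b with b = 0.813 (zinc, B1)
  D(20) = 0.6568 × 20^0.813 = 0.6568 × 11.42 = 7.502 μm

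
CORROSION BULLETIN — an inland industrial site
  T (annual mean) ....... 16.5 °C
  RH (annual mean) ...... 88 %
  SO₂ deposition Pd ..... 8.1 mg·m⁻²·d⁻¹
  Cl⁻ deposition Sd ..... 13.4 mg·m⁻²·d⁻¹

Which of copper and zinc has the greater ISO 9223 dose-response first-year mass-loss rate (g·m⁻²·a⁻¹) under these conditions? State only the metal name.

copper

copper: T>10 °C ⇒ hinge -0.080·(16.5−10) = -0.5200
  SO₂ term: 0.0053·8.1^0.26·exp(0.059·88-0.5200) = 0.9761
  Sd branch = 0.01025·Sd^0.27·e^(0.036·RH+0.049·T) = 1.102 μm/a
  sum: 0.9761 + 1.102 → r_corr = 2.078 μm/a
  mass loss = 2.078 μm/a × 8.96 g/cm³ = 18.62 g·m⁻²·a⁻¹
zinc: f(T) = -0.071·(T−10) [T>10 °C] = -0.4615
  SO₂ term: 0.0129·8.1^0.44·exp(0.046·88-0.4615) = 1.169
  Cl⁻ term: 0.0175·13.4^0.57·exp(0.008·88+0.085·16.5) = 0.6314
  r_corr = 1.169 + 0.6314 = 1.801 μm/a
  mass loss = 1.801 μm/a × 7.14 g/cm³ = 12.86 g·m⁻²·a⁻¹
Ordering by g·m⁻²·a⁻¹: copper (18.6) > zinc (12.9)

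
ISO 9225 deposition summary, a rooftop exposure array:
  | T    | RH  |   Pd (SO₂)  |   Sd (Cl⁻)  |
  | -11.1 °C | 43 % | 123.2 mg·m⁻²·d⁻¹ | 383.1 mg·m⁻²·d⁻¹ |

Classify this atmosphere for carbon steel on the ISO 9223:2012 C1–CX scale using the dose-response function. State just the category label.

C2

carbon steel: temperature factor f = +0.150·(-21.1) = -3.1650
  SO₂ term: 1.77·123.2^0.52·exp(0.02·43-3.1650) = 2.158
  Cl⁻ term: 0.102·383.1^0.62·exp(0.033·43+0.04·-11.1) = 10.81
  r_corr = 2.158 + 10.81 = 12.96 μm/a
13 μm/a falls in (1.3, 25] for carbon steel → category C2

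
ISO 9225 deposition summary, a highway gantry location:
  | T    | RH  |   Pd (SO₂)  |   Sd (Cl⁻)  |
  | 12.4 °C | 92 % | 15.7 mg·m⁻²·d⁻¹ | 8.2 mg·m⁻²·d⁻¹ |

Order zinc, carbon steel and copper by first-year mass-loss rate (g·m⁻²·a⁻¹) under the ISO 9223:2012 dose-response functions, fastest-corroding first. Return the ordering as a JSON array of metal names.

["carbon steel", "copper", "zinc"]

zinc: temperature factor f = -0.071·(2.4) = -0.1704
  Pd branch = 0.0129·Pd^0.44·e^(0.046·RH+f) = 2.516 μm/a
  Sd branch = 0.0175·Sd^0.57·e^(0.008·RH+0.085·T) = 0.3478 μm/a
  sum: 2.516 + 0.3478 → r_corr = 2.864 μm/a
  mass loss = 2.864 μm/a × 7.14 g/cm³ = 20.45 g·m⁻²·a⁻¹
carbon steel: T>10 °C ⇒ hinge -0.054·(12.4−10) = -0.1296
  Pd branch = 1.77·Pd^0.52·e^(0.02·RH+f) = 40.99 μm/a
  Sd branch = 0.102·Sd^0.62·e^(0.033·RH+0.04·T) = 12.86 μm/a
  sum: 40.99 + 12.86 → r_corr = 53.84 μm/a
  mass loss = 53.84 μm/a × 7.85 g/cm³ = 422.7 g·m⁻²·a⁻¹
copper: T>10 °C ⇒ hinge -0.080·(12.4−10) = -0.1920
  Pd branch = 0.0053·Pd^0.26·e^(0.059·RH+f) = 2.038 μm/a
  Sd branch = 0.01025·Sd^0.27·e^(0.036·RH+0.049·T) = 0.9114 μm/a
  sum: 2.038 + 0.9114 → r_corr = 2.949 μm/a
  mass loss = 2.949 μm/a × 8.96 g/cm³ = 26.43 g·m⁻²·a⁻¹
Ordering by g·m⁻²·a⁻¹: carbon steel (423) > copper (26.4) > zinc (20.4)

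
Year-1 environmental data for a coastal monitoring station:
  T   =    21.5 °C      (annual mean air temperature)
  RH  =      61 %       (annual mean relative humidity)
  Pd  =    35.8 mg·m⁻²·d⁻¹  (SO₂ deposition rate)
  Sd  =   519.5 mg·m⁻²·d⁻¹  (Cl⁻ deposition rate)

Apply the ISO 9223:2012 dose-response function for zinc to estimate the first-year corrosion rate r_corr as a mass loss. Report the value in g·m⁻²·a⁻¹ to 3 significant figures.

zinc: T>10 °C ⇒ hinge -0.071·(21.5−10) = -0.8165
  Pd branch = 0.0129·Pd^0.44·e^(0.046·RH+f) = 0.4553 μm/a
  Sd branch = 0.0175·Sd^0.57·e^(0.008·RH+0.085·T) = 6.259 μm/a
  sum: 0.4553 + 6.259 → r_corr = 6.715 μm/a
Convert to mass loss: 6.715 μm/a × 7.14 g/cm³ = 47.94 g·m⁻²·a⁻¹

r_corr = 47.9 g·m⁻²·a⁻¹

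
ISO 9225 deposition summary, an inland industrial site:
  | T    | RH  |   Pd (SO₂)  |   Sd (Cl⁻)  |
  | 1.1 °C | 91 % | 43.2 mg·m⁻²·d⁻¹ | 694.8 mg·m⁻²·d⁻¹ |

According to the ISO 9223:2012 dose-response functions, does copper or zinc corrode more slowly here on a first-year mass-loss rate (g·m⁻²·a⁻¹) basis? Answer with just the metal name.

copper: f(T) = +0.126·(T−10) [T≤10 °C] = -1.1214
  Pd branch = 0.0053·Pd^0.26·e^(0.059·RH+f) = 0.9868 μm/a
  Sd branch = 0.01025·Sd^0.27·e^(0.036·RH+0.049·T) = 1.676 μm/a
  r_corr = 0.9868 + 1.676 = 2.662 μm/a
  mass loss = 2.662 μm/a × 8.96 g/cm³ = 23.86 g·m⁻²·a⁻¹
zinc: temperature factor f = +0.038·(-8.9) = -0.3382
  Pd branch = 0.0129·Pd^0.44·e^(0.046·RH+f) = 3.172 μm/a
  Sd branch = 0.0175·Sd^0.57·e^(0.008·RH+0.085·T) = 1.658 μm/a
  sum: 3.172 + 1.658 → r_corr = 4.83 μm/a
  mass loss = 4.83 μm/a × 7.14 g/cm³ = 34.49 g·m⁻²·a⁻¹
Ordering by g·m⁻²·a⁻¹: zinc (34.5) > copper (23.9)

copper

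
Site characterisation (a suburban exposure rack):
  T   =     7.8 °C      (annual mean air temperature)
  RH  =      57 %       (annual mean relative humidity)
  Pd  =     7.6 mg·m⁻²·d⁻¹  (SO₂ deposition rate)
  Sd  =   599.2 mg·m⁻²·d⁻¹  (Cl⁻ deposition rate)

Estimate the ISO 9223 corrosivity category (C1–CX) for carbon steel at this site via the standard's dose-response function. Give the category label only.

C4

carbon steel: temperature factor f = +0.150·(-2.2) = -0.3300
  sulphur-dioxide contribution → 11.42 μm/a
  chloride contribution → 48.21 μm/a
  ⇒ r_corr(carbon steel) = 59.63 μm/a
ISO 9223 Table 2 (carbon steel): 50 < 59.6 ≤ 80 μm/a ⇒ C4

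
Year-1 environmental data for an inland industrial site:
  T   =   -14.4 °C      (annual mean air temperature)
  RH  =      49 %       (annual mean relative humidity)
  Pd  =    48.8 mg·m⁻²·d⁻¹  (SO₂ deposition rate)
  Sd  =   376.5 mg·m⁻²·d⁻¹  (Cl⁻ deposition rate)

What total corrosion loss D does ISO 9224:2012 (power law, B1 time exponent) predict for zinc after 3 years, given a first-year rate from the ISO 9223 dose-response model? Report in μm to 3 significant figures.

zinc: f(T) = +0.038·(T−10) [T≤10 °C] = -0.9272
  sulphur-dioxide contribution → 0.269 μm/a
  chloride contribution → 0.2238 μm/a
  ⇒ r_corr(zinc) = 0.4928 μm/a
Long-term exponent b (ISO 9224 Table 2, B1) = 0.813
  D(3) = 0.4928 × 3^0.813 = 0.4928 × 2.443 = 1.204 μm

D(3) = 1.20 μm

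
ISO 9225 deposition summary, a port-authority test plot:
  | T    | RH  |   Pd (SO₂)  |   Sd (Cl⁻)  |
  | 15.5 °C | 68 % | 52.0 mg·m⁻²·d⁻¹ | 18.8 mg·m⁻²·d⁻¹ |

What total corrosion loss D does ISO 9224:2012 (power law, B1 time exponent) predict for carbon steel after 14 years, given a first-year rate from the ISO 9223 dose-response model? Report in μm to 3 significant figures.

D(14) = 203 μm

carbon steel: T>10 °C ⇒ hinge -0.054·(15.5−10) = -0.2970
  SO₂ term: 1.77·52.0^0.52·exp(0.02·68-0.2970) = 39.99
  Cl⁻ term: 0.102·18.8^0.62·exp(0.033·68+0.04·15.5) = 11.03
  sum: 39.99 + 11.03 → r_corr = 51.02 μm/a
Long-term exponent b (ISO 9224 Table 2, B1) = 0.523
  D(14) = 51.02 × 14^0.523 = 51.02 × 3.976 = 202.8 μm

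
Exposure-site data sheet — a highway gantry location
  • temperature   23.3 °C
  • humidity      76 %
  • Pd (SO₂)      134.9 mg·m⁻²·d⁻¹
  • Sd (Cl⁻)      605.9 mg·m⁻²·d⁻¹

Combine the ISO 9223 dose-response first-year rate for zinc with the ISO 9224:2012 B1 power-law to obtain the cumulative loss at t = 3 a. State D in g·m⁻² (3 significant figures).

D(3) = 182 g·m⁻²

zinc: f(T) = -0.071·(T−10) [T>10 °C] = -0.9443
  SO₂ term: 0.0129·134.9^0.44·exp(0.046·76-0.9443) = 1.432
  Sd branch = 0.0175·Sd^0.57·e^(0.008·RH+0.085·T) = 8.978 μm/a
  sum: 1.432 + 8.978 → r_corr = 10.41 μm/a
Power-law: D(3) = r_corr · 3^0.813
  D(3) = 10.41 × 3^0.813 = 10.41 × 2.443 = 25.43 μm
  Mass loss = 25.43 μm × 7.14 g/cm³ = 181.6 g·m⁻²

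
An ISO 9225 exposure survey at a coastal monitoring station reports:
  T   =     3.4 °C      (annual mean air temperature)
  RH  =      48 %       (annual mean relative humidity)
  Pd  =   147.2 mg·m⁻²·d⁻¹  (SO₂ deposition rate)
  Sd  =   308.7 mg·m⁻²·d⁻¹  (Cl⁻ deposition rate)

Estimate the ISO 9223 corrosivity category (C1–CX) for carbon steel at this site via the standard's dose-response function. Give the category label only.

carbon steel: T≤10 °C ⇒ hinge +0.150·(3.4−10) = -0.9900
  Pd branch = 1.77·Pd^0.52·e^(0.02·RH+f) = 23.03 μm/a
  Sd branch = 0.102·Sd^0.62·e^(0.033·RH+0.04·T) = 19.91 μm/a
  r_corr = 23.03 + 19.91 = 42.94 μm/a
42.9 μm/a falls in (25, 50] for carbon steel → category C3

C3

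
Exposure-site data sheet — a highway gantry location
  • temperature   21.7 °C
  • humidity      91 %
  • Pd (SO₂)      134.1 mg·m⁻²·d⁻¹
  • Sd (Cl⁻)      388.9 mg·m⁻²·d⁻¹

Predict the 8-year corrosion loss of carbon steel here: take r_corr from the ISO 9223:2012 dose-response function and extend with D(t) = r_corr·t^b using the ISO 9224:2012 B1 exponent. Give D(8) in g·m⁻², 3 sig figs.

carbon steel: temperature factor f = -0.054·(11.7) = -0.6318
  SO₂ term: 1.77·134.1^0.52·exp(0.02·91-0.6318) = 74.18
  Sd branch = 0.102·Sd^0.62·e^(0.033·RH+0.04·T) = 197.4 μm/a
  r_corr = 74.18 + 197.4 = 271.6 μm/a
Long-term exponent b (ISO 9224 Table 2, B1) = 0.523
  D(8) = 271.6 × 8^0.523 = 271.6 × 2.967 = 805.9 μm
  Mass loss = 805.9 μm × 7.85 g/cm³ = 6326 g·m⁻²

D(8) = 6.33e+03 g·m⁻²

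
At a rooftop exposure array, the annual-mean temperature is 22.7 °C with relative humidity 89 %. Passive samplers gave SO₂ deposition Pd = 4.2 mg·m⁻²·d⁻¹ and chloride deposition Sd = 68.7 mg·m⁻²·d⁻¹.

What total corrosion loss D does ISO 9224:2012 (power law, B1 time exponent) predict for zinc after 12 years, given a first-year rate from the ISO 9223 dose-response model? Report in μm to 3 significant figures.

D(12) = 25.1 μm

zinc: temperature factor f = -0.071·(12.7) = -0.9017
  sulphur-dioxide contribution → 0.5905 μm/a
  chloride contribution → 2.737 μm/a
  ⇒ r_corr(zinc) = 3.328 μm/a
Power-law: D(12) = r_corr · 12^0.813
  D(12) = 3.328 × 12^0.813 = 3.328 × 7.54 = 25.09 μm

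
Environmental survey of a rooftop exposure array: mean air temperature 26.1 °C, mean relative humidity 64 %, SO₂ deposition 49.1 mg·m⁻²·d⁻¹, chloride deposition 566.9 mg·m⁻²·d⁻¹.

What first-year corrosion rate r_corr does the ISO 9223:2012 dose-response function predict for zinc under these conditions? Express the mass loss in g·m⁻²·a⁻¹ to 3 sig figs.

r_corr = 74.2 g·m⁻²·a⁻¹

zinc: temperature factor f = -0.071·(16.1) = -1.1431
  sulphur-dioxide contribution → 0.4333 μm/a
  chloride contribution → 9.963 μm/a
  total first-year rate 10.4 μm/a
Convert to mass loss: 10.4 μm/a × 7.14 g/cm³ = 74.23 g·m⁻²·a⁻¹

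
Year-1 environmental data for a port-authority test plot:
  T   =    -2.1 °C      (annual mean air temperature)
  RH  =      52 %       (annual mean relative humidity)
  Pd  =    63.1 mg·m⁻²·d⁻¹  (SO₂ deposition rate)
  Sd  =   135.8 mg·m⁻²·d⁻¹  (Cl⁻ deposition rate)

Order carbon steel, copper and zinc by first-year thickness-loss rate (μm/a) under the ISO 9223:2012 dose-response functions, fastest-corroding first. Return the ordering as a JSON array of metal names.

["carbon steel", "zinc", "copper"]

carbon steel: T≤10 °C ⇒ hinge +0.150·(-2.1−10) = -1.8150
  Pd branch = 1.77·Pd^0.52·e^(0.02·RH+f) = 7.037 μm/a
  Cl⁻ term: 0.102·135.8^0.62·exp(0.033·52+0.04·-2.1) = 10.96
  sum: 7.037 + 10.96 → r_corr = 18 μm/a
copper: f(T) = +0.126·(T−10) [T≤10 °C] = -1.5246
  Pd branch = 0.0053·Pd^0.26·e^(0.059·RH+f) = 0.07287 μm/a
  Cl⁻ term: 0.01025·135.8^0.27·exp(0.036·52+0.049·-2.1) = 0.2264
  sum: 0.07287 + 0.2264 → r_corr = 0.2993 μm/a
zinc: T≤10 °C ⇒ hinge +0.038·(-2.1−10) = -0.4598
  Pd branch = 0.0129·Pd^0.44·e^(0.046·RH+f) = 0.5518 μm/a
  Sd branch = 0.0175·Sd^0.57·e^(0.008·RH+0.085·T) = 0.3647 μm/a
  sum: 0.5518 + 0.3647 → r_corr = 0.9165 μm/a
Ordering by μm/a: carbon steel (18) > zinc (0.916) > copper (0.299)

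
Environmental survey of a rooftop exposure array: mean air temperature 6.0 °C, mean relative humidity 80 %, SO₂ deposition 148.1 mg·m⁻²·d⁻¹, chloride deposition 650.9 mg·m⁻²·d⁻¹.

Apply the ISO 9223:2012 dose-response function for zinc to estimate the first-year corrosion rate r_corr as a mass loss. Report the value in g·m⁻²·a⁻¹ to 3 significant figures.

zinc: temperature factor f = +0.038·(-4.0) = -0.1520
  SO₂ term: 0.0129·148.1^0.44·exp(0.046·80-0.1520) = 3.961
  Sd branch = 0.0175·Sd^0.57·e^(0.008·RH+0.085·T) = 2.219 μm/a
  r_corr = 3.961 + 2.219 = 6.18 μm/a
Convert to mass loss: 6.18 μm/a × 7.14 g/cm³ = 44.13 g·m⁻²·a⁻¹

r_corr = 44.1 g·m⁻²·a⁻¹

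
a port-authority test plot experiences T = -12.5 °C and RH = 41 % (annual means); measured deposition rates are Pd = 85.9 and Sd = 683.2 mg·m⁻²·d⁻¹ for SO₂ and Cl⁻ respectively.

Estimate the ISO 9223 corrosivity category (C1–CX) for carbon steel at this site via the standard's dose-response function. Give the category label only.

carbon steel: T≤10 °C ⇒ hinge +0.150·(-12.5−10) = -3.3750
  Pd branch = 1.77·Pd^0.52·e^(0.02·RH+f) = 1.393 μm/a
  Cl⁻ term: 0.102·683.2^0.62·exp(0.033·41+0.04·-12.5) = 13.69
  sum: 1.393 + 13.69 → r_corr = 15.09 μm/a
ISO 9223 Table 2 (carbon steel): 1.3 < 15.1 ≤ 25 μm/a ⇒ C2

C2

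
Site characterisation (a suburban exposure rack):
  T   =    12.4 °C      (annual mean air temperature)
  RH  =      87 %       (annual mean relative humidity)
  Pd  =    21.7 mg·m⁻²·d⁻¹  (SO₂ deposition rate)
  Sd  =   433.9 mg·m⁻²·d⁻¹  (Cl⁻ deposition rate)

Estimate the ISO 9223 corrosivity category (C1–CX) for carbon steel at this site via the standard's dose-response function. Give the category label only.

C5

carbon steel: temperature factor f = -0.054·(2.4) = -0.1296
  Pd branch = 1.77·Pd^0.52·e^(0.02·RH+f) = 43.89 μm/a
  Sd branch = 0.102·Sd^0.62·e^(0.033·RH+0.04·T) = 127.7 μm/a
  sum: 43.89 + 127.7 → r_corr = 171.5 μm/a
172 μm/a falls in (80, 200] for carbon steel → category C5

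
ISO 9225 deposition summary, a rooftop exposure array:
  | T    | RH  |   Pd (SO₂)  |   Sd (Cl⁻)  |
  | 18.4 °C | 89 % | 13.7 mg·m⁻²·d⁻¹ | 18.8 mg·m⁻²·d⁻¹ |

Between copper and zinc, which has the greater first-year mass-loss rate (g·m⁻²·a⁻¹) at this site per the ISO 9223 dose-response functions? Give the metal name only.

copper: temperature factor f = -0.080·(8.4) = -0.6720
  Pd branch = 0.0053·Pd^0.26·e^(0.059·RH+f) = 1.02 μm/a
  Sd branch = 0.01025·Sd^0.27·e^(0.036·RH+0.049·T) = 1.373 μm/a
  sum: 1.02 + 1.373 → r_corr = 2.393 μm/a
  mass loss = 2.393 μm/a × 8.96 g/cm³ = 21.44 g·m⁻²·a⁻¹
zinc: f(T) = -0.071·(T−10) [T>10 °C] = -0.5964
  SO₂ term: 0.0129·13.7^0.44·exp(0.046·89-0.5964) = 1.348
  Sd branch = 0.0175·Sd^0.57·e^(0.008·RH+0.085·T) = 0.9073 μm/a
  sum: 1.348 + 0.9073 → r_corr = 2.255 μm/a
  mass loss = 2.255 μm/a × 7.14 g/cm³ = 16.1 g·m⁻²·a⁻¹
Ordering by g·m⁻²·a⁻¹: copper (21.4) > zinc (16.1)

copper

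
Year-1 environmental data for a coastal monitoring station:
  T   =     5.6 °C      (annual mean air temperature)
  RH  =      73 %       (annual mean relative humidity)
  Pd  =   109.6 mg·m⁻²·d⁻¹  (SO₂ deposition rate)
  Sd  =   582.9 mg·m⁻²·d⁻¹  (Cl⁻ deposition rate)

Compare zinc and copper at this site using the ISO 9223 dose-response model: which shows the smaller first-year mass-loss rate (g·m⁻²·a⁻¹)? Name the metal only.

zinc: temperature factor f = +0.038·(-4.4) = -0.1672
  sulphur-dioxide contribution → 2.477 μm/a
  chloride contribution → 1.904 μm/a
  ⇒ r_corr(zinc) = 4.381 μm/a
  mass loss = 4.381 μm/a × 7.14 g/cm³ = 31.28 g·m⁻²·a⁻¹
copper: temperature factor f = +0.126·(-4.4) = -0.5544
  sulphur-dioxide contribution → 0.7662 μm/a
  chloride contribution → 1.042 μm/a
  ⇒ r_corr(copper) = 1.808 μm/a
  mass loss = 1.808 μm/a × 8.96 g/cm³ = 16.2 g·m⁻²·a⁻¹
Ordering by g·m⁻²·a⁻¹: zinc (31.3) > copper (16.2)

copper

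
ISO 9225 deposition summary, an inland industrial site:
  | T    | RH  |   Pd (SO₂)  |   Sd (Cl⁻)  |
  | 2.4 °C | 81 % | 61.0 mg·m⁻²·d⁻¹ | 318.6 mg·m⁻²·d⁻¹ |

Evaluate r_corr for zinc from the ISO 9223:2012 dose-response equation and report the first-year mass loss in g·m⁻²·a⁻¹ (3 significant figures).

r_corr = 25.3 g·m⁻²·a⁻¹

zinc: T≤10 °C ⇒ hinge +0.038·(2.4−10) = -0.2888
  sulphur-dioxide contribution → 2.448 μm/a
  chloride contribution → 1.096 μm/a
  ⇒ r_corr(zinc) = 3.545 μm/a
Convert to mass loss: 3.545 μm/a × 7.14 g/cm³ = 25.31 g·m⁻²·a⁻¹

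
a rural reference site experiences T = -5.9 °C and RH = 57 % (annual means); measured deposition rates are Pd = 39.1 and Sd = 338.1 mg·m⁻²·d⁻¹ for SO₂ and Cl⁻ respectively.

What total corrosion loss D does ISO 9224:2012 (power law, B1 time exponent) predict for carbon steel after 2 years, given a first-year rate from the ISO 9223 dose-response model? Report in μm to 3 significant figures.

carbon steel: T≤10 °C ⇒ hinge +0.150·(-5.9−10) = -2.3850
  SO₂ term: 1.77·39.1^0.52·exp(0.02·57-2.3850) = 3.429
  Cl⁻ term: 0.102·338.1^0.62·exp(0.033·57+0.04·-5.9) = 19.54
  r_corr = 3.429 + 19.54 = 22.97 μm/a
Long-term exponent b (ISO 9224 Table 2, B1) = 0.523
  D(2) = 22.97 × 2^0.523 = 22.97 × 1.437 = 33.01 μm

D(2) = 33.0 μm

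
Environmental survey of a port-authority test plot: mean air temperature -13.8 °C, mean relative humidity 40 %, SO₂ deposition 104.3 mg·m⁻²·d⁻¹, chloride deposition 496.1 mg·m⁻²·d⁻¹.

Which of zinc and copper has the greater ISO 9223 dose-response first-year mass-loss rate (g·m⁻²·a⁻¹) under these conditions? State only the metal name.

zinc: f(T) = +0.038·(T−10) [T≤10 °C] = -0.9044
  sulphur-dioxide contribution → 0.2541 μm/a
  chloride contribution → 0.2565 μm/a
  total first-year rate 0.5106 μm/a
  mass loss = 0.5106 μm/a × 7.14 g/cm³ = 3.645 g·m⁻²·a⁻¹
copper: temperature factor f = +0.126·(-23.8) = -2.9988
  sulphur-dioxide contribution → 0.009367 μm/a
  chloride contribution → 0.1176 μm/a
  total first-year rate 0.1269 μm/a
  mass loss = 0.1269 μm/a × 8.96 g/cm³ = 1.137 g·m⁻²·a⁻¹
Ordering by g·m⁻²·a⁻¹: zinc (3.65) > copper (1.14)

zinc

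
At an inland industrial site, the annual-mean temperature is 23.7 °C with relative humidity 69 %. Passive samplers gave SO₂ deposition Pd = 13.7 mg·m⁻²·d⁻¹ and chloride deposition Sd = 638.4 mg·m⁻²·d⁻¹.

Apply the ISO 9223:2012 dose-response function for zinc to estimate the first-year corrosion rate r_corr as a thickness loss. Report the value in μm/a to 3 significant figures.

zinc: f(T) = -0.071·(T−10) [T>10 °C] = -0.9727
  sulphur-dioxide contribution → 0.3688 μm/a
  chloride contribution → 9.048 μm/a
  ⇒ r_corr(zinc) = 9.417 μm/a

r_corr = 9.42 μm/a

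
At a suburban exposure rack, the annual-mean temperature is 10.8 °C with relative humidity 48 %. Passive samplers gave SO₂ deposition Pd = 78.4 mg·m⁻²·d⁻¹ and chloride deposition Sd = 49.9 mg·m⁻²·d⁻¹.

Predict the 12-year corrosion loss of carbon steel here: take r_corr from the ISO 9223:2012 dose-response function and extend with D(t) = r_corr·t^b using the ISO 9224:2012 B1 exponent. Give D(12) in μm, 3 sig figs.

carbon steel: temperature factor f = -0.054·(0.8) = -0.0432
  sulphur-dioxide contribution → 42.77 μm/a
  chloride contribution → 8.649 μm/a
  ⇒ r_corr(carbon steel) = 51.42 μm/a
ISO 9224: D(t) = r_corr · t^b with b = 0.523 (carbon steel, B1)
  D(12) = 51.42 × 12^0.523 = 51.42 × 3.668 = 188.6 μm

D(12) = 189 μm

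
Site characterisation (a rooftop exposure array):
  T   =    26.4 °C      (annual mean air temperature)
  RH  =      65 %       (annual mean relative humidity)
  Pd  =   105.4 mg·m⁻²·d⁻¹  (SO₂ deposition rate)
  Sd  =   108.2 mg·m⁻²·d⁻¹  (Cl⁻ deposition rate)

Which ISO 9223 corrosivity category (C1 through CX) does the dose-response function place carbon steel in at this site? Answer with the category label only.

C4

carbon steel: f(T) = -0.054·(T−10) [T>10 °C] = -0.8856
  SO₂ term: 1.77·105.4^0.52·exp(0.02·65-0.8856) = 30.19
  Sd branch = 0.102·Sd^0.62·e^(0.033·RH+0.04·T) = 45.71 μm/a
  r_corr = 30.19 + 45.71 = 75.9 μm/a
Category bounds: 50…80 μm/a bracket r_corr ⇒ C4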